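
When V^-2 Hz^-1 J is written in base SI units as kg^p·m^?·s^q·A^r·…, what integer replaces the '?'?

-2

V = W/A (potential = power per current),
    = kg·m²·s⁻³·A⁻¹.
So V⁻² = kg⁻²·m⁻⁴·s⁶·A².
Hz = 1/s = s⁻¹ (frequency is cycles per second).
So Hz⁻¹ = s.
J = N·m (work = force × distance),
    = kg·m²·s⁻².
Combining: V⁻²·Hz⁻¹·J = (kg⁻²·m⁻⁴·s⁶·A²) · s · (kg·m²·s⁻²) = kg⁻¹·m⁻²·s⁵·A².
The exponent of m is -2.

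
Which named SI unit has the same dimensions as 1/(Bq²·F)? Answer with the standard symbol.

Bq = 1/s = s⁻¹ (activity is decays per second).
So Bq⁻² = s².
F = C/V (capacitance = charge per voltage),
    = A·s/(kg·m²·s⁻³·A⁻¹) (substituting C and V),
    = kg⁻¹·m⁻²·s⁴·A².
So F⁻¹ = kg·m²·s⁻⁴·A⁻².
Combining: Bq⁻²·F⁻¹ = s² · (kg·m²·s⁻⁴·A⁻²) = kg·m²·s⁻²·A⁻².
kg·m²·s⁻²·A⁻² is the base-SI form of the henry.

H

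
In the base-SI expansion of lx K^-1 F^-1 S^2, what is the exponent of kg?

lx = lm/m² (illuminance = luminous flux per area),
    = m⁻²·cd.
F = C/V (capacitance = charge per voltage),
    = A·s/(kg·m²·s⁻³·A⁻¹) (substituting C and V),
    = kg⁻¹·m⁻²·s⁴·A².
So F⁻¹ = kg·m²·s⁻⁴·A⁻².
S = 1/Ω (conductance is reciprocal resistance),
    = kg⁻¹·m⁻²·s³·A².
So S² = kg⁻²·m⁻⁴·s⁶·A⁴.
Combining: lx·K⁻¹·F⁻¹·S² = (m⁻²·cd) · K⁻¹ · (kg·m²·s⁻⁴·A⁻²) · (kg⁻²·m⁻⁴·s⁶·A⁴) = kg⁻¹·m⁻⁴·s²·A²·K⁻¹·cd.
The exponent of kg is -1.

-1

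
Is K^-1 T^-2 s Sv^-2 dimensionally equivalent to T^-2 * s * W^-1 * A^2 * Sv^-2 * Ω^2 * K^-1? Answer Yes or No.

No

Left side:
  T = Wb/m² (flux density = flux per area),
      = kg·s⁻²·A⁻¹.
  So T⁻² = kg⁻²·s⁴·A².
  Sv = J/kg (equivalent dose = energy per mass),
      = m²·s⁻².
  So Sv⁻² = m⁻⁴·s⁴.
  Combining: K⁻¹·T⁻²·s·Sv⁻² = K⁻¹ · (kg⁻²·s⁴·A²) · s · (m⁻⁴·s⁴) = kg⁻²·m⁻⁴·s⁹·A²·K⁻¹.
Right side:
  T = Wb/m² (flux density = flux per area),
      = kg·s⁻²·A⁻¹.
  So T⁻² = kg⁻²·s⁴·A².
  W = J/s (power = energy per time),
      = kg·m²·s⁻³.
  So W⁻¹ = kg⁻¹·m⁻²·s³.
  Sv = J/kg (equivalent dose = energy per mass),
      = m²·s⁻².
  So Sv⁻² = m⁻⁴·s⁴.
  Ω = V/A (resistance = voltage per current),
      = kg·m²·s⁻³·A⁻².
  So Ω² = kg²·m⁴·s⁻⁶·A⁻⁴.
  Combining: T⁻²·s·W⁻¹·A²·Sv⁻²·Ω²·K⁻¹ = (kg⁻²·s⁴·A²) · s · (kg⁻¹·m⁻²·s³) · A² · (m⁻⁴·s⁴) · (kg²·m⁴·s⁻⁶·A⁻⁴) · K⁻¹ = kg⁻¹·m⁻²·s⁶·K⁻¹.
Left is kg⁻²·m⁻⁴·s⁹·A²·K⁻¹; right is kg⁻¹·m⁻²·s⁶·K⁻¹ — different.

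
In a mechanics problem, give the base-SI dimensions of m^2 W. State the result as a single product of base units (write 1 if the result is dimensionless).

W = J/s (power = energy per time),
    = kg·m²·s⁻³.
Combining: m²·W = m² · (kg·m²·s⁻³) = kg·m⁴·s⁻³.

kg·m⁴·s⁻³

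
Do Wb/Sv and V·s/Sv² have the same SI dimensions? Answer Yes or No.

Left side:
  Wb = kg·m²·s⁻²·A⁻¹.
  Sv = m²·s⁻².
  So Sv⁻¹ = m⁻²·s².
  Combining: Wb·Sv⁻¹ = (kg·m²·s⁻²·A⁻¹) · (m⁻²·s²) = kg·A⁻¹.
Right side:
  V = kg·m²·s⁻³·A⁻¹.
  Sv = m²·s⁻².
  So Sv⁻² = m⁻⁴·s⁴.
  Combining: V·s·Sv⁻² = (kg·m²·s⁻³·A⁻¹) · s · (m⁻⁴·s⁴) = kg·m⁻²·s²·A⁻¹.
Left is kg·A⁻¹; right is kg·m⁻²·s²·A⁻¹ — different.

No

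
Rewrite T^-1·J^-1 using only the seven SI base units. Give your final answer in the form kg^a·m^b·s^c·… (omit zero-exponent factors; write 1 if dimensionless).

T = Wb/m² (flux density = flux per area),
    = kg·s⁻²·A⁻¹.
So T⁻¹ = kg⁻¹·s²·A.
J = N·m (work = force × distance),
    = kg·m²·s⁻².
So J⁻¹ = kg⁻¹·m⁻²·s².
Combining: T⁻¹·J⁻¹ = (kg⁻¹·s²·A) · (kg⁻¹·m⁻²·s²) = kg⁻²·m⁻²·s⁴·A.

kg⁻²·m⁻²·s⁴·A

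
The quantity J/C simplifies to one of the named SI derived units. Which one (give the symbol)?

C = A·s = s·A (charge = current × time).
So C⁻¹ = s⁻¹·A⁻¹.
J = N·m (work = force × distance),
    = kg·m²·s⁻².
Combining: C⁻¹·J = (s⁻¹·A⁻¹) · (kg·m²·s⁻²) = kg·m²·s⁻³·A⁻¹.
kg·m²·s⁻³·A⁻¹ is the base-SI form of the volt.

V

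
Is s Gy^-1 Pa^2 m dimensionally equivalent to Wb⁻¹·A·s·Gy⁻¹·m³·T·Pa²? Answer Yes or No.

Left side:
  Gy = m²·s⁻².
  So Gy⁻¹ = m⁻²·s².
  Pa = kg·m⁻¹·s⁻².
  So Pa² = kg²·m⁻²·s⁻⁴.
  Combining: s·Gy⁻¹·Pa²·m = s · (m⁻²·s²) · (kg²·m⁻²·s⁻⁴) · m = kg²·m⁻³·s⁻¹.
Right side:
  Wb = V·s (flux: a volt is a weber per second),
      = kg·m²·s⁻²·A⁻¹.
  So Wb⁻¹ = kg⁻¹·m⁻²·s²·A.
  Gy = J/kg (absorbed dose = energy per mass),
      = m²·s⁻².
  So Gy⁻¹ = m⁻²·s².
  T = Wb/m² (flux density = flux per area),
      = kg·s⁻²·A⁻¹.
  Pa = N/m² (pressure = force per area),
      = kg·m⁻¹·s⁻².
  So Pa² = kg²·m⁻²·s⁻⁴.
  Combining: Wb⁻¹·A·s·Gy⁻¹·m³·T·Pa² = (kg⁻¹·m⁻²·s²·A) · A · s · (m⁻²·s²) · m³ · (kg·s⁻²·A⁻¹) · (kg²·m⁻²·s⁻⁴) = kg²·m⁻³·s⁻¹·A.
Left is kg²·m⁻³·s⁻¹; right is kg²·m⁻³·s⁻¹·A — different.

No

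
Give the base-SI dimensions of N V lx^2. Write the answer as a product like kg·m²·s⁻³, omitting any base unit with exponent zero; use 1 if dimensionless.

kg²·m⁻¹·s⁻⁵·A⁻¹·cd²

N = kg·m/s² = kg·m·s⁻² (force = mass × acceleration).
V = W/A (potential = power per current),
    = kg·m²·s⁻³·A⁻¹.
lx = lm/m² (illuminance = luminous flux per area),
    = m⁻²·cd.
So lx² = m⁻⁴·cd².
Combining: N·V·lx² = (kg·m·s⁻²) · (kg·m²·s⁻³·A⁻¹) · (m⁻⁴·cd²) = kg²·m⁻¹·s⁻⁵·A⁻¹·cd².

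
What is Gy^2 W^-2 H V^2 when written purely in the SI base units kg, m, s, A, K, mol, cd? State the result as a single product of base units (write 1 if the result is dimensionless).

kg·m⁶·s⁻⁶·A⁻⁴

Gy = J/kg (absorbed dose = energy per mass),
    = m²·s⁻².
So Gy² = m⁴·s⁻⁴.
W = J/s (power = energy per time),
    = kg·m²·s⁻³.
So W⁻² = kg⁻²·m⁻⁴·s⁶.
H = Wb/A (inductance = flux per current),
    = kg·m²·s⁻²·A⁻².
V = W/A (potential = power per current),
    = kg·m²·s⁻³·A⁻¹.
So V² = kg²·m⁴·s⁻⁶·A⁻².
Combining: Gy²·W⁻²·H·V² = (m⁴·s⁻⁴) · (kg⁻²·m⁻⁴·s⁶) · (kg·m²·s⁻²·A⁻²) · (kg²·m⁴·s⁻⁶·A⁻²) = kg·m⁶·s⁻⁶·A⁻⁴.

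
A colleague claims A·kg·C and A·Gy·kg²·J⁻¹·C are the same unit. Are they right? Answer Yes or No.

Yes

Left side:
  C = s·A.
  Combining: A·kg·C = A · kg · (s·A) = kg·s·A².
Right side:
  Gy = J/kg (absorbed dose = energy per mass),
      = m²·s⁻².
  J = N·m (work = force × distance),
      = kg·m²·s⁻².
  So J⁻¹ = kg⁻¹·m⁻²·s².
  C = A·s = s·A (charge = current × time).
  Combining: A·Gy·kg²·J⁻¹·C = A · (m²·s⁻²) · kg² · (kg⁻¹·m⁻²·s²) · (s·A) = kg·s·A².
Both reduce to kg·s·A².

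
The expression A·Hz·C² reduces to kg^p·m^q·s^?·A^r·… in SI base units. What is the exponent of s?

Hz = 1/s = s⁻¹ (frequency is cycles per second).
C = A·s = s·A (charge = current × time).
So C² = s²·A².
Combining: A·Hz·C² = A · s⁻¹ · (s²·A²) = s·A³.
The exponent of s is 1.

1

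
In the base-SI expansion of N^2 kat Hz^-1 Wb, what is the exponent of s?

N = kg·m/s² = kg·m·s⁻² (force = mass × acceleration).
So N² = kg²·m²·s⁻⁴.
kat = mol/s = s⁻¹·mol (catalytic activity).
Hz = 1/s = s⁻¹ (frequency is cycles per second).
So Hz⁻¹ = s.
Wb = V·s (flux: a volt is a weber per second),
    = kg·m²·s⁻²·A⁻¹.
Combining: N²·kat·Hz⁻¹·Wb = (kg²·m²·s⁻⁴) · (s⁻¹·mol) · s · (kg·m²·s⁻²·A⁻¹) = kg³·m⁴·s⁻⁶·A⁻¹·mol.
The exponent of s is -6.

-6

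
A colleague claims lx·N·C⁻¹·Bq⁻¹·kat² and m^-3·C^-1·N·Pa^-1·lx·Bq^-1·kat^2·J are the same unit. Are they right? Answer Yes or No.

Yes

Left side:
  lx = lm/m² (illuminance = luminous flux per area),
      = m⁻²·cd.
  N = kg·m/s² = kg·m·s⁻² (force = mass × acceleration).
  C = A·s = s·A (charge = current × time).
  So C⁻¹ = s⁻¹·A⁻¹.
  Bq = 1/s = s⁻¹ (activity is decays per second).
  So Bq⁻¹ = s.
  kat = mol/s = s⁻¹·mol (catalytic activity).
  So kat² = s⁻²·mol².
  Combining: lx·N·C⁻¹·Bq⁻¹·kat² = (m⁻²·cd) · (kg·m·s⁻²) · (s⁻¹·A⁻¹) · s · (s⁻²·mol²) = kg·m⁻¹·s⁻⁴·A⁻¹·mol²·cd.
Right side:
  C = A·s = s·A (charge = current × time).
  So C⁻¹ = s⁻¹·A⁻¹.
  N = kg·m/s² = kg·m·s⁻² (force = mass × acceleration).
  Pa = N/m² (pressure = force per area),
      = kg·m⁻¹·s⁻².
  So Pa⁻¹ = kg⁻¹·m·s².
  lx = lm/m² (illuminance = luminous flux per area),
      = m⁻²·cd.
  Bq = 1/s = s⁻¹ (activity is decays per second).
  So Bq⁻¹ = s.
  kat = mol/s = s⁻¹·mol (catalytic activity).
  So kat² = s⁻²·mol².
  J = N·m (work = force × distance),
      = kg·m²·s⁻².
  Combining: m⁻³·C⁻¹·N·Pa⁻¹·lx·Bq⁻¹·kat²·J = m⁻³ · (s⁻¹·A⁻¹) · (kg·m·s⁻²) · (kg⁻¹·m·s²) · (m⁻²·cd) · s · (s⁻²·mol²) · (kg·m²·s⁻²) = kg·m⁻¹·s⁻⁴·A⁻¹·mol²·cd.
Both reduce to kg·m⁻¹·s⁻⁴·A⁻¹·mol²·cd.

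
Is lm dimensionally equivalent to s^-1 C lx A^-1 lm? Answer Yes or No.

No

Left side:
  lm = cd.
Right side:
  C = s·A.
  lx = m⁻²·cd.
  lm = cd.
  Combining: s⁻¹·C·lx·A⁻¹·lm = s⁻¹ · (s·A) · (m⁻²·cd) · A⁻¹ · cd = m⁻²·cd².
Left is cd; right is m⁻²·cd² — different.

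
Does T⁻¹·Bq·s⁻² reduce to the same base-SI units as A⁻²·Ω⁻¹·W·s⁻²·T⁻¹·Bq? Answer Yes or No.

Yes

Left side:
  T = Wb/m² (flux density = flux per area),
      = kg·s⁻²·A⁻¹.
  So T⁻¹ = kg⁻¹·s²·A.
  Bq = 1/s = s⁻¹ (activity is decays per second).
  Combining: T⁻¹·Bq·s⁻² = (kg⁻¹·s²·A) · s⁻¹ · s⁻² = kg⁻¹·s⁻¹·A.
Right side:
  Ω = V/A (resistance = voltage per current),
      = kg·m²·s⁻³·A⁻².
  So Ω⁻¹ = kg⁻¹·m⁻²·s³·A².
  W = J/s (power = energy per time),
      = kg·m²·s⁻³.
  T = Wb/m² (flux density = flux per area),
      = kg·s⁻²·A⁻¹.
  So T⁻¹ = kg⁻¹·s²·A.
  Bq = 1/s = s⁻¹ (activity is decays per second).
  Combining: A⁻²·Ω⁻¹·W·s⁻²·T⁻¹·Bq = A⁻² · (kg⁻¹·m⁻²·s³·A²) · (kg·m²·s⁻³) · s⁻² · (kg⁻¹·s²·A) · s⁻¹ = kg⁻¹·s⁻¹·A.
Both reduce to kg⁻¹·s⁻¹·A.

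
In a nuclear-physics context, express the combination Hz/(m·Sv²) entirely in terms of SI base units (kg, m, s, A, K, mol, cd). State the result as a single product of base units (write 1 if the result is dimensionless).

Hz = s⁻¹.
Sv = m²·s⁻².
So Sv⁻² = m⁻⁴·s⁴.
Combining: m⁻¹·Hz·Sv⁻² = m⁻¹ · s⁻¹ · (m⁻⁴·s⁴) = m⁻⁵·s³.

m⁻⁵·s³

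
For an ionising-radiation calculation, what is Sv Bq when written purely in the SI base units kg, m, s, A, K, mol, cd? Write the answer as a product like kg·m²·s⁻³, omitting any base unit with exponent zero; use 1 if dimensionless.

Sv = J/kg (equivalent dose = energy per mass),
    = m²·s⁻².
Bq = 1/s = s⁻¹ (activity is decays per second).
Combining: Sv·Bq = (m²·s⁻²) · s⁻¹ = m²·s⁻³.

m²·s⁻³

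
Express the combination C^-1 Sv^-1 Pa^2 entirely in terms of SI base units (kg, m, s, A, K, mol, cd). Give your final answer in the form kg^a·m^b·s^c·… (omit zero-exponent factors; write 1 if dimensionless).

C = A·s = s·A (charge = current × time).
So C⁻¹ = s⁻¹·A⁻¹.
Sv = J/kg (equivalent dose = energy per mass),
    = m²·s⁻².
So Sv⁻¹ = m⁻²·s².
Pa = N/m² (pressure = force per area),
    = kg·m⁻¹·s⁻².
So Pa² = kg²·m⁻²·s⁻⁴.
Combining: C⁻¹·Sv⁻¹·Pa² = (s⁻¹·A⁻¹) · (m⁻²·s²) · (kg²·m⁻²·s⁻⁴) = kg²·m⁻⁴·s⁻³·A⁻¹.

kg²·m⁻⁴·s⁻³·A⁻¹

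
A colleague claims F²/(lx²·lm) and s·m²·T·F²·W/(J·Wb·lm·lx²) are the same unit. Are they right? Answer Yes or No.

Yes

Left side:
  lx = lm/m² (illuminance = luminous flux per area),
      = m⁻²·cd.
  So lx⁻² = m⁴·cd⁻².
  lm = cd·sr = cd (luminous flux; sr is dimensionless).
  So lm⁻¹ = cd⁻¹.
  F = C/V (capacitance = charge per voltage),
      = A·s/(kg·m²·s⁻³·A⁻¹) (substituting C and V),
      = kg⁻¹·m⁻²·s⁴·A².
  So F² = kg⁻²·m⁻⁴·s⁸·A⁴.
  Combining: lx⁻²·lm⁻¹·F² = (m⁴·cd⁻²) · cd⁻¹ · (kg⁻²·m⁻⁴·s⁸·A⁴) = kg⁻²·s⁸·A⁴·cd⁻³.
Right side:
  J = kg·m²·s⁻².
  So J⁻¹ = kg⁻¹·m⁻²·s².
  Wb = kg·m²·s⁻²·A⁻¹.
  So Wb⁻¹ = kg⁻¹·m⁻²·s²·A.
  lm = cd.
  So lm⁻¹ = cd⁻¹.
  T = kg·s⁻²·A⁻¹.
  F = kg⁻¹·m⁻²·s⁴·A².
  So F² = kg⁻²·m⁻⁴·s⁸·A⁴.
  W = kg·m²·s⁻³.
  lx = m⁻²·cd.
  So lx⁻² = m⁴·cd⁻².
  Combining: J⁻¹·Wb⁻¹·lm⁻¹·s·m²·T·F²·W·lx⁻² = (kg⁻¹·m⁻²·s²) · (kg⁻¹·m⁻²·s²·A) · cd⁻¹ · s · m² · (kg·s⁻²·A⁻¹) · (kg⁻²·m⁻⁴·s⁸·A⁴) · (kg·m²·s⁻³) · (m⁴·cd⁻²) = kg⁻²·s⁸·A⁴·cd⁻³.
Both reduce to kg⁻²·s⁸·A⁴·cd⁻³.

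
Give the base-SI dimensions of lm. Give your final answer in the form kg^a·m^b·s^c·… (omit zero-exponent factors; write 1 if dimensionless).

cd

lm = cd·sr = cd (luminous flux; sr is dimensionless).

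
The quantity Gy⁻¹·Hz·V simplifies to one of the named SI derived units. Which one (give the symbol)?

T

Gy = J/kg (absorbed dose = energy per mass),
    = m²·s⁻².
So Gy⁻¹ = m⁻²·s².
Hz = 1/s = s⁻¹ (frequency is cycles per second).
V = W/A (potential = power per current),
    = kg·m²·s⁻³·A⁻¹.
Combining: Gy⁻¹·Hz·V = (m⁻²·s²) · s⁻¹ · (kg·m²·s⁻³·A⁻¹) = kg·s⁻²·A⁻¹.
kg·s⁻²·A⁻¹ is the base-SI form of the tesla.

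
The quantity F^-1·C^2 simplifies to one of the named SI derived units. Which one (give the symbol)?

F = C/V (capacitance = charge per voltage),
    = A·s/(kg·m²·s⁻³·A⁻¹) (substituting C and V),
    = kg⁻¹·m⁻²·s⁴·A².
So F⁻¹ = kg·m²·s⁻⁴·A⁻².
C = A·s = s·A (charge = current × time).
So C² = s²·A².
Combining: F⁻¹·C² = (kg·m²·s⁻⁴·A⁻²) · (s²·A²) = kg·m²·s⁻².
kg·m²·s⁻² is the base-SI form of the joule.

J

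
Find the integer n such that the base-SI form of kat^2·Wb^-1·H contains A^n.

-1

kat = mol/s = s⁻¹·mol (catalytic activity).
So kat² = s⁻²·mol².
Wb = V·s (flux: a volt is a weber per second),
    = kg·m²·s⁻²·A⁻¹.
So Wb⁻¹ = kg⁻¹·m⁻²·s²·A.
H = Wb/A (inductance = flux per current),
    = kg·m²·s⁻²·A⁻².
Combining: kat²·Wb⁻¹·H = (s⁻²·mol²) · (kg⁻¹·m⁻²·s²·A) · (kg·m²·s⁻²·A⁻²) = s⁻²·A⁻¹·mol².
The exponent of A is -1.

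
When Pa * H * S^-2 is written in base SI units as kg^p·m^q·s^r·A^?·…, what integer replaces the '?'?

Pa = kg·m⁻¹·s⁻².
H = kg·m²·s⁻²·A⁻².
S = kg⁻¹·m⁻²·s³·A².
So S⁻² = kg²·m⁴·s⁻⁶·A⁻⁴.
Combining: Pa·H·S⁻² = (kg·m⁻¹·s⁻²) · (kg·m²·s⁻²·A⁻²) · (kg²·m⁴·s⁻⁶·A⁻⁴) = kg⁴·m⁵·s⁻¹⁰·A⁻⁶.
The exponent of A is -6.

-6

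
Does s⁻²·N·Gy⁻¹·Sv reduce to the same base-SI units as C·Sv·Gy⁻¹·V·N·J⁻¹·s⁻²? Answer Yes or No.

Left side:
  N = kg·m/s² = kg·m·s⁻² (force = mass × acceleration).
  Gy = J/kg (absorbed dose = energy per mass),
      = m²·s⁻².
  So Gy⁻¹ = m⁻²·s².
  Sv = J/kg (equivalent dose = energy per mass),
      = m²·s⁻².
  Combining: s⁻²·N·Gy⁻¹·Sv = s⁻² · (kg·m·s⁻²) · (m⁻²·s²) · (m²·s⁻²) = kg·m·s⁻⁴.
Right side:
  C = A·s = s·A (charge = current × time).
  Sv = J/kg (equivalent dose = energy per mass),
      = m²·s⁻².
  Gy = J/kg (absorbed dose = energy per mass),
      = m²·s⁻².
  So Gy⁻¹ = m⁻²·s².
  V = W/A (potential = power per current),
      = kg·m²·s⁻³·A⁻¹.
  N = kg·m/s² = kg·m·s⁻² (force = mass × acceleration).
  J = N·m (work = force × distance),
      = kg·m²·s⁻².
  So J⁻¹ = kg⁻¹·m⁻²·s².
  Combining: C·Sv·Gy⁻¹·V·N·J⁻¹·s⁻² = (s·A) · (m²·s⁻²) · (m⁻²·s²) · (kg·m²·s⁻³·A⁻¹) · (kg·m·s⁻²) · (kg⁻¹·m⁻²·s²) · s⁻² = kg·m·s⁻⁴.
Both reduce to kg·m·s⁻⁴.

Yes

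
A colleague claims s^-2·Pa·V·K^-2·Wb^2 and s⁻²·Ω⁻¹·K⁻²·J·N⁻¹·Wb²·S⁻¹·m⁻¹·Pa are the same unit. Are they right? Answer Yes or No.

No

Left side:
  Pa = N/m² (pressure = force per area),
      = kg·m⁻¹·s⁻².
  V = W/A (potential = power per current),
      = kg·m²·s⁻³·A⁻¹.
  Wb = V·s (flux: a volt is a weber per second),
      = kg·m²·s⁻²·A⁻¹.
  So Wb² = kg²·m⁴·s⁻⁴·A⁻².
  Combining: s⁻²·Pa·V·K⁻²·Wb² = s⁻² · (kg·m⁻¹·s⁻²) · (kg·m²·s⁻³·A⁻¹) · K⁻² · (kg²·m⁴·s⁻⁴·A⁻²) = kg⁴·m⁵·s⁻¹¹·A⁻³·K⁻².
Right side:
  Ω = V/A (resistance = voltage per current),
      = kg·m²·s⁻³·A⁻².
  So Ω⁻¹ = kg⁻¹·m⁻²·s³·A².
  J = N·m (work = force × distance),
      = kg·m²·s⁻².
  N = kg·m/s² = kg·m·s⁻² (force = mass × acceleration).
  So N⁻¹ = kg⁻¹·m⁻¹·s².
  Wb = V·s (flux: a volt is a weber per second),
      = kg·m²·s⁻²·A⁻¹.
  So Wb² = kg²·m⁴·s⁻⁴·A⁻².
  S = 1/Ω (conductance is reciprocal resistance),
      = kg⁻¹·m⁻²·s³·A².
  So S⁻¹ = kg·m²·s⁻³·A⁻².
  Pa = N/m² (pressure = force per area),
      = kg·m⁻¹·s⁻².
  Combining: s⁻²·Ω⁻¹·K⁻²·J·N⁻¹·Wb²·S⁻¹·m⁻¹·Pa = s⁻² · (kg⁻¹·m⁻²·s³·A²) · K⁻² · (kg·m²·s⁻²) · (kg⁻¹·m⁻¹·s²) · (kg²·m⁴·s⁻⁴·A⁻²) · (kg·m²·s⁻³·A⁻²) · m⁻¹ · (kg·m⁻¹·s⁻²) = kg³·m³·s⁻⁸·A⁻²·K⁻².
Left is kg⁴·m⁵·s⁻¹¹·A⁻³·K⁻²; right is kg³·m³·s⁻⁸·A⁻²·K⁻² — different.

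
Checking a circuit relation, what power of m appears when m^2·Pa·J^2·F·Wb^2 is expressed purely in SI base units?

Pa = N/m² (pressure = force per area),
    = kg·m⁻¹·s⁻².
J = N·m (work = force × distance),
    = kg·m²·s⁻².
So J² = kg²·m⁴·s⁻⁴.
F = C/V (capacitance = charge per voltage),
    = A·s/(kg·m²·s⁻³·A⁻¹) (substituting C and V),
    = kg⁻¹·m⁻²·s⁴·A².
Wb = V·s (flux: a volt is a weber per second),
    = kg·m²·s⁻²·A⁻¹.
So Wb² = kg²·m⁴·s⁻⁴·A⁻².
Combining: m²·Pa·J²·F·Wb² = m² · (kg·m⁻¹·s⁻²) · (kg²·m⁴·s⁻⁴) · (kg⁻¹·m⁻²·s⁴·A²) · (kg²·m⁴·s⁻⁴·A⁻²) = kg⁴·m⁷·s⁻⁶.
The exponent of m is 7.

7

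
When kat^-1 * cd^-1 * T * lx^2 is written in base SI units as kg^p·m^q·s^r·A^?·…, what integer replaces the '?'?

-1

kat = mol/s = s⁻¹·mol (catalytic activity).
So kat⁻¹ = s·mol⁻¹.
T = Wb/m² (flux density = flux per area),
    = kg·s⁻²·A⁻¹.
lx = lm/m² (illuminance = luminous flux per area),
    = m⁻²·cd.
So lx² = m⁻⁴·cd².
Combining: kat⁻¹·cd⁻¹·T·lx² = (s·mol⁻¹) · cd⁻¹ · (kg·s⁻²·A⁻¹) · (m⁻⁴·cd²) = kg·m⁻⁴·s⁻¹·A⁻¹·mol⁻¹·cd.
The exponent of A is -1.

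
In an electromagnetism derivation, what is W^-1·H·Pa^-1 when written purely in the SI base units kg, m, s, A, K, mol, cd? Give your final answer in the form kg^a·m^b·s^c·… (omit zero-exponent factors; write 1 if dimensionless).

W = kg·m²·s⁻³.
So W⁻¹ = kg⁻¹·m⁻²·s³.
H = kg·m²·s⁻²·A⁻².
Pa = kg·m⁻¹·s⁻².
So Pa⁻¹ = kg⁻¹·m·s².
Combining: W⁻¹·H·Pa⁻¹ = (kg⁻¹·m⁻²·s³) · (kg·m²·s⁻²·A⁻²) · (kg⁻¹·m·s²) = kg⁻¹·m·s³·A⁻².

kg⁻¹·m·s³·A⁻²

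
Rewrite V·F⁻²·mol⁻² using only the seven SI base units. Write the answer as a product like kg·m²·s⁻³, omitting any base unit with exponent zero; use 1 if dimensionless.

kg³·m⁶·s⁻¹¹·A⁻⁵·mol⁻²

V = kg·m²·s⁻³·A⁻¹.
F = kg⁻¹·m⁻²·s⁴·A².
So F⁻² = kg²·m⁴·s⁻⁸·A⁻⁴.
Combining: V·F⁻²·mol⁻² = (kg·m²·s⁻³·A⁻¹) · (kg²·m⁴·s⁻⁸·A⁻⁴) · mol⁻² = kg³·m⁶·s⁻¹¹·A⁻⁵·mol⁻².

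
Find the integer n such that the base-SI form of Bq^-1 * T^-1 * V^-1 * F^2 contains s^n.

Bq = s⁻¹.
So Bq⁻¹ = s.
T = kg·s⁻²·A⁻¹.
So T⁻¹ = kg⁻¹·s²·A.
V = kg·m²·s⁻³·A⁻¹.
So V⁻¹ = kg⁻¹·m⁻²·s³·A.
F = kg⁻¹·m⁻²·s⁴·A².
So F² = kg⁻²·m⁻⁴·s⁸·A⁴.
Combining: Bq⁻¹·T⁻¹·V⁻¹·F² = s · (kg⁻¹·s²·A) · (kg⁻¹·m⁻²·s³·A) · (kg⁻²·m⁻⁴·s⁸·A⁴) = kg⁻⁴·m⁻⁶·s¹⁴·A⁶.
The exponent of s is 14.

14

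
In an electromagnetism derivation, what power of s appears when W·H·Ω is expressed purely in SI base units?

-8

W = kg·m²·s⁻³.
H = kg·m²·s⁻²·A⁻².
Ω = kg·m²·s⁻³·A⁻².
Combining: W·H·Ω = (kg·m²·s⁻³) · (kg·m²·s⁻²·A⁻²) · (kg·m²·s⁻³·A⁻²) = kg³·m⁶·s⁻⁸·A⁻⁴.
The exponent of s is -8.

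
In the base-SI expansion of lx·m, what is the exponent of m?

lx = lm/m² (illuminance = luminous flux per area),
    = m⁻²·cd.
Combining: lx·m = (m⁻²·cd) · m = m⁻¹·cd.
The exponent of m is -1.

-1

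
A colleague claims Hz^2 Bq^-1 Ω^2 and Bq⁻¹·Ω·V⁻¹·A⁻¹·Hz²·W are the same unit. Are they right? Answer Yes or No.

Left side:
  Hz = s⁻¹.
  So Hz² = s⁻².
  Bq = s⁻¹.
  So Bq⁻¹ = s.
  Ω = kg·m²·s⁻³·A⁻².
  So Ω² = kg²·m⁴·s⁻⁶·A⁻⁴.
  Combining: Hz²·Bq⁻¹·Ω² = s⁻² · s · (kg²·m⁴·s⁻⁶·A⁻⁴) = kg²·m⁴·s⁻⁷·A⁻⁴.
Right side:
  Bq = s⁻¹.
  So Bq⁻¹ = s.
  Ω = kg·m²·s⁻³·A⁻².
  V = kg·m²·s⁻³·A⁻¹.
  So V⁻¹ = kg⁻¹·m⁻²·s³·A.
  Hz = s⁻¹.
  So Hz² = s⁻².
  W = kg·m²·s⁻³.
  Combining: Bq⁻¹·Ω·V⁻¹·A⁻¹·Hz²·W = s · (kg·m²·s⁻³·A⁻²) · (kg⁻¹·m⁻²·s³·A) · A⁻¹ · s⁻² · (kg·m²·s⁻³) = kg·m²·s⁻⁴·A⁻².
Left is kg²·m⁴·s⁻⁷·A⁻⁴; right is kg·m²·s⁻⁴·A⁻² — different.

No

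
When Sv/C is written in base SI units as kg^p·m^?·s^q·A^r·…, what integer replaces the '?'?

2

C = A·s = s·A (charge = current × time).
So C⁻¹ = s⁻¹·A⁻¹.
Sv = J/kg (equivalent dose = energy per mass),
    = m²·s⁻².
Combining: C⁻¹·Sv = (s⁻¹·A⁻¹) · (m²·s⁻²) = m²·s⁻³·A⁻¹.
The exponent of m is 2.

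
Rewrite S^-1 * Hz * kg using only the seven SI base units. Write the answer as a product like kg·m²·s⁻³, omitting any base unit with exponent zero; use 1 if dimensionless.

kg²·m²·s⁻⁴·A⁻²

S = kg⁻¹·m⁻²·s³·A².
So S⁻¹ = kg·m²·s⁻³·A⁻².
Hz = s⁻¹.
Combining: S⁻¹·Hz·kg = (kg·m²·s⁻³·A⁻²) · s⁻¹ · kg = kg²·m²·s⁻⁴·A⁻².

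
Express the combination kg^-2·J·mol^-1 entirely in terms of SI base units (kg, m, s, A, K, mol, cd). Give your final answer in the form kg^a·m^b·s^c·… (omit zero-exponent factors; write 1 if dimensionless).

kg⁻¹·m²·s⁻²·mol⁻¹

J = N·m (work = force × distance),
    = kg·m²·s⁻².
Combining: kg⁻²·J·mol⁻¹ = kg⁻² · (kg·m²·s⁻²) · mol⁻¹ = kg⁻¹·m²·s⁻²·mol⁻¹.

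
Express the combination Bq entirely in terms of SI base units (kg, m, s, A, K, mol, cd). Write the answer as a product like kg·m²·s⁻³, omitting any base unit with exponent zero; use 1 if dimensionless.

s⁻¹

Bq = 1/s = s⁻¹ (activity is decays per second).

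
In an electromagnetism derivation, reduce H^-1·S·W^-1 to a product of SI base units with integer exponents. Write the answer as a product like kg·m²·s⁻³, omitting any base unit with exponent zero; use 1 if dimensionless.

H = kg·m²·s⁻²·A⁻².
So H⁻¹ = kg⁻¹·m⁻²·s²·A².
S = kg⁻¹·m⁻²·s³·A².
W = kg·m²·s⁻³.
So W⁻¹ = kg⁻¹·m⁻²·s³.
Combining: H⁻¹·S·W⁻¹ = (kg⁻¹·m⁻²·s²·A²) · (kg⁻¹·m⁻²·s³·A²) · (kg⁻¹·m⁻²·s³) = kg⁻³·m⁻⁶·s⁸·A⁴.

kg⁻³·m⁻⁶·s⁸·A⁴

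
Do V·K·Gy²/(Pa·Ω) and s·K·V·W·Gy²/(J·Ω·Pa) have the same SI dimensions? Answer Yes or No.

Left side:
  Pa = kg·m⁻¹·s⁻².
  So Pa⁻¹ = kg⁻¹·m·s².
  V = kg·m²·s⁻³·A⁻¹.
  Ω = kg·m²·s⁻³·A⁻².
  So Ω⁻¹ = kg⁻¹·m⁻²·s³·A².
  Gy = m²·s⁻².
  So Gy² = m⁴·s⁻⁴.
  Combining: Pa⁻¹·V·Ω⁻¹·K·Gy² = (kg⁻¹·m·s²) · (kg·m²·s⁻³·A⁻¹) · (kg⁻¹·m⁻²·s³·A²) · K · (m⁴·s⁻⁴) = kg⁻¹·m⁵·s⁻²·A·K.
Right side:
  J = kg·m²·s⁻².
  So J⁻¹ = kg⁻¹·m⁻²·s².
  Ω = kg·m²·s⁻³·A⁻².
  So Ω⁻¹ = kg⁻¹·m⁻²·s³·A².
  V = kg·m²·s⁻³·A⁻¹.
  W = kg·m²·s⁻³.
  Pa = kg·m⁻¹·s⁻².
  So Pa⁻¹ = kg⁻¹·m·s².
  Gy = m²·s⁻².
  So Gy² = m⁴·s⁻⁴.
  Combining: s·K·J⁻¹·Ω⁻¹·V·W·Pa⁻¹·Gy² = s · K · (kg⁻¹·m⁻²·s²) · (kg⁻¹·m⁻²·s³·A²) · (kg·m²·s⁻³·A⁻¹) · (kg·m²·s⁻³) · (kg⁻¹·m·s²) · (m⁴·s⁻⁴) = kg⁻¹·m⁵·s⁻²·A·K.
Both reduce to kg⁻¹·m⁵·s⁻²·A·K.

Yes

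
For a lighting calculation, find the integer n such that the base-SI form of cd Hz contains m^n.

Hz = s⁻¹.
Combining: cd·Hz = cd · s⁻¹ = s⁻¹·cd.
The exponent of m is 0.

0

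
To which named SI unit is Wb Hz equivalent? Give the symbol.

V

Wb = kg·m²·s⁻²·A⁻¹.
Hz = s⁻¹.
Combining: Wb·Hz = (kg·m²·s⁻²·A⁻¹) · s⁻¹ = kg·m²·s⁻³·A⁻¹.
kg·m²·s⁻³·A⁻¹ is the base-SI form of the volt.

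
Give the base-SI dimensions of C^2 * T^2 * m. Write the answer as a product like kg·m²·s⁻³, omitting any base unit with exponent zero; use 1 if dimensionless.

kg²·m·s⁻²

C = A·s = s·A (charge = current × time).
So C² = s²·A².
T = Wb/m² (flux density = flux per area),
    = kg·s⁻²·A⁻¹.
So T² = kg²·s⁻⁴·A⁻².
Combining: C²·T²·m = (s²·A²) · (kg²·s⁻⁴·A⁻²) · m = kg²·m·s⁻².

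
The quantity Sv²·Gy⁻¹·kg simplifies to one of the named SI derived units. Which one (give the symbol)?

J

Sv = m²·s⁻².
So Sv² = m⁴·s⁻⁴.
Gy = m²·s⁻².
So Gy⁻¹ = m⁻²·s².
Combining: Sv²·Gy⁻¹·kg = (m⁴·s⁻⁴) · (m⁻²·s²) · kg = kg·m²·s⁻².
kg·m²·s⁻² is the base-SI form of the joule.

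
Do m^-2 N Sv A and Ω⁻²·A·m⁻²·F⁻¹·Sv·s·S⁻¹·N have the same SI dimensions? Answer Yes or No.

Left side:
  N = kg·m·s⁻².
  Sv = m²·s⁻².
  Combining: m⁻²·N·Sv·A = m⁻² · (kg·m·s⁻²) · (m²·s⁻²) · A = kg·m·s⁻⁴·A.
Right side:
  Ω = kg·m²·s⁻³·A⁻².
  So Ω⁻² = kg⁻²·m⁻⁴·s⁶·A⁴.
  F = kg⁻¹·m⁻²·s⁴·A².
  So F⁻¹ = kg·m²·s⁻⁴·A⁻².
  Sv = m²·s⁻².
  S = kg⁻¹·m⁻²·s³·A².
  So S⁻¹ = kg·m²·s⁻³·A⁻².
  N = kg·m·s⁻².
  Combining: Ω⁻²·A·m⁻²·F⁻¹·Sv·s·S⁻¹·N = (kg⁻²·m⁻⁴·s⁶·A⁴) · A · m⁻² · (kg·m²·s⁻⁴·A⁻²) · (m²·s⁻²) · s · (kg·m²·s⁻³·A⁻²) · (kg·m·s⁻²) = kg·m·s⁻⁴·A.
Both reduce to kg·m·s⁻⁴·A.

Yes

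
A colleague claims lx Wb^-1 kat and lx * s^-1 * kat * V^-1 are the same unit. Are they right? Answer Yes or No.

Left side:
  lx = lm/m² (illuminance = luminous flux per area),
      = m⁻²·cd.
  Wb = V·s (flux: a volt is a weber per second),
      = kg·m²·s⁻²·A⁻¹.
  So Wb⁻¹ = kg⁻¹·m⁻²·s²·A.
  kat = mol/s = s⁻¹·mol (catalytic activity).
  Combining: lx·Wb⁻¹·kat = (m⁻²·cd) · (kg⁻¹·m⁻²·s²·A) · (s⁻¹·mol) = kg⁻¹·m⁻⁴·s·A·mol·cd.
Right side:
  lx = lm/m² (illuminance = luminous flux per area),
      = m⁻²·cd.
  kat = mol/s = s⁻¹·mol (catalytic activity).
  V = W/A (potential = power per current),
      = kg·m²·s⁻³·A⁻¹.
  So V⁻¹ = kg⁻¹·m⁻²·s³·A.
  Combining: lx·s⁻¹·kat·V⁻¹ = (m⁻²·cd) · s⁻¹ · (s⁻¹·mol) · (kg⁻¹·m⁻²·s³·A) = kg⁻¹·m⁻⁴·s·A·mol·cd.
Both reduce to kg⁻¹·m⁻⁴·s·A·mol·cd.

Yes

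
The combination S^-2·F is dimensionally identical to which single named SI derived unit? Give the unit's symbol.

H

S = kg⁻¹·m⁻²·s³·A².
So S⁻² = kg²·m⁴·s⁻⁶·A⁻⁴.
F = kg⁻¹·m⁻²·s⁴·A².
Combining: S⁻²·F = (kg²·m⁴·s⁻⁶·A⁻⁴) · (kg⁻¹·m⁻²·s⁴·A²) = kg·m²·s⁻²·A⁻².
kg·m²·s⁻²·A⁻² is the base-SI form of the henry.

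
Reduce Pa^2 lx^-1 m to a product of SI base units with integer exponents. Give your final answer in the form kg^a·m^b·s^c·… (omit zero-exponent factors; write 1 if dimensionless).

kg²·m·s⁻⁴·cd⁻¹

Pa = N/m² (pressure = force per area),
    = kg·m⁻¹·s⁻².
So Pa² = kg²·m⁻²·s⁻⁴.
lx = lm/m² (illuminance = luminous flux per area),
    = m⁻²·cd.
So lx⁻¹ = m²·cd⁻¹.
Combining: Pa²·lx⁻¹·m = (kg²·m⁻²·s⁻⁴) · (m²·cd⁻¹) · m = kg²·m·s⁻⁴·cd⁻¹.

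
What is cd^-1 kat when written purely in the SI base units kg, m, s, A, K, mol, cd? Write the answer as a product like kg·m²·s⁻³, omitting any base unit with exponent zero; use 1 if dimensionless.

kat = s⁻¹·mol.
Combining: cd⁻¹·kat = cd⁻¹ · (s⁻¹·mol) = s⁻¹·mol·cd⁻¹.

s⁻¹·mol·cd⁻¹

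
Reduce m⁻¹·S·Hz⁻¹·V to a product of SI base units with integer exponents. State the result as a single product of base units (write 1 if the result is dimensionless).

S = 1/Ω (conductance is reciprocal resistance),
    = kg⁻¹·m⁻²·s³·A².
Hz = 1/s = s⁻¹ (frequency is cycles per second).
So Hz⁻¹ = s.
V = W/A (potential = power per current),
    = kg·m²·s⁻³·A⁻¹.
Combining: m⁻¹·S·Hz⁻¹·V = m⁻¹ · (kg⁻¹·m⁻²·s³·A²) · s · (kg·m²·s⁻³·A⁻¹) = m⁻¹·s·A.

m⁻¹·s·A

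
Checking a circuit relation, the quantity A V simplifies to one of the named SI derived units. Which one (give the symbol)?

W

V = kg·m²·s⁻³·A⁻¹.
Combining: A·V = A · (kg·m²·s⁻³·A⁻¹) = kg·m²·s⁻³.
kg·m²·s⁻³ is the base-SI form of the watt.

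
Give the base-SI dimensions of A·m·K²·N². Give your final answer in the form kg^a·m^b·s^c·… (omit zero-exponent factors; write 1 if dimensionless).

N = kg·m/s² = kg·m·s⁻² (force = mass × acceleration).
So N² = kg²·m²·s⁻⁴.
Combining: A·m·K²·N² = A · m · K² · (kg²·m²·s⁻⁴) = kg²·m³·s⁻⁴·A·K².

kg²·m³·s⁻⁴·A·K²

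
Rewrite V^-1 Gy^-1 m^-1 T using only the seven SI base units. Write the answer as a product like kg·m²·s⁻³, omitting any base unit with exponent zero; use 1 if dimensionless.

V = W/A (potential = power per current),
    = kg·m²·s⁻³·A⁻¹.
So V⁻¹ = kg⁻¹·m⁻²·s³·A.
Gy = J/kg (absorbed dose = energy per mass),
    = m²·s⁻².
So Gy⁻¹ = m⁻²·s².
T = Wb/m² (flux density = flux per area),
    = kg·s⁻²·A⁻¹.
Combining: V⁻¹·Gy⁻¹·m⁻¹·T = (kg⁻¹·m⁻²·s³·A) · (m⁻²·s²) · m⁻¹ · (kg·s⁻²·A⁻¹) = m⁻⁵·s³.

m⁻⁵·s³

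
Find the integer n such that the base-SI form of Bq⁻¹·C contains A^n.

Bq = 1/s = s⁻¹ (activity is decays per second).
So Bq⁻¹ = s.
C = A·s = s·A (charge = current × time).
Combining: Bq⁻¹·C = s · (s·A) = s²·A.
The exponent of A is 1.

1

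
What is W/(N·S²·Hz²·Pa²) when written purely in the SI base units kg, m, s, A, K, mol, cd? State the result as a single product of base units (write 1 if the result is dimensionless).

N = kg·m/s² = kg·m·s⁻² (force = mass × acceleration).
So N⁻¹ = kg⁻¹·m⁻¹·s².
S = 1/Ω (conductance is reciprocal resistance),
    = kg⁻¹·m⁻²·s³·A².
So S⁻² = kg²·m⁴·s⁻⁶·A⁻⁴.
W = J/s (power = energy per time),
    = kg·m²·s⁻³.
Hz = 1/s = s⁻¹ (frequency is cycles per second).
So Hz⁻² = s².
Pa = N/m² (pressure = force per area),
    = kg·m⁻¹·s⁻².
So Pa⁻² = kg⁻²·m²·s⁴.
Combining: N⁻¹·S⁻²·W·Hz⁻²·Pa⁻² = (kg⁻¹·m⁻¹·s²) · (kg²·m⁴·s⁻⁶·A⁻⁴) · (kg·m²·s⁻³) · s² · (kg⁻²·m²·s⁴) = m⁷·s⁻¹·A⁻⁴.

m⁷·s⁻¹·A⁻⁴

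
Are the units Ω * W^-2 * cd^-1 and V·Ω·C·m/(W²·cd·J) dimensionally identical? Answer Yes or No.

No

Left side:
  Ω = V/A (resistance = voltage per current),
      = kg·m²·s⁻³·A⁻².
  W = J/s (power = energy per time),
      = kg·m²·s⁻³.
  So W⁻² = kg⁻²·m⁻⁴·s⁶.
  Combining: Ω·W⁻²·cd⁻¹ = (kg·m²·s⁻³·A⁻²) · (kg⁻²·m⁻⁴·s⁶) · cd⁻¹ = kg⁻¹·m⁻²·s³·A⁻²·cd⁻¹.
Right side:
  W = kg·m²·s⁻³.
  So W⁻² = kg⁻²·m⁻⁴·s⁶.
  V = kg·m²·s⁻³·A⁻¹.
  Ω = kg·m²·s⁻³·A⁻².
  C = s·A.
  J = kg·m²·s⁻².
  So J⁻¹ = kg⁻¹·m⁻²·s².
  Combining: W⁻²·V·Ω·cd⁻¹·C·J⁻¹·m = (kg⁻²·m⁻⁴·s⁶) · (kg·m²·s⁻³·A⁻¹) · (kg·m²·s⁻³·A⁻²) · cd⁻¹ · (s·A) · (kg⁻¹·m⁻²·s²) · m = kg⁻¹·m⁻¹·s³·A⁻²·cd⁻¹.
Left is kg⁻¹·m⁻²·s³·A⁻²·cd⁻¹; right is kg⁻¹·m⁻¹·s³·A⁻²·cd⁻¹ — different.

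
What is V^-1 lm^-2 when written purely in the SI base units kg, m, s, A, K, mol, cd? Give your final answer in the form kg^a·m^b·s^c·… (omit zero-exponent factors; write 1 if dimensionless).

kg⁻¹·m⁻²·s³·A·cd⁻²

V = W/A (potential = power per current),
    = kg·m²·s⁻³·A⁻¹.
So V⁻¹ = kg⁻¹·m⁻²·s³·A.
lm = cd·sr = cd (luminous flux; sr is dimensionless).
So lm⁻² = cd⁻².
Combining: V⁻¹·lm⁻² = (kg⁻¹·m⁻²·s³·A) · cd⁻² = kg⁻¹·m⁻²·s³·A·cd⁻².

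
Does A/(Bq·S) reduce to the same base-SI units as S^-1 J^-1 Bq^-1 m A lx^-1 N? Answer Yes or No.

No

Left side:
  Bq = 1/s = s⁻¹ (activity is decays per second).
  So Bq⁻¹ = s.
  S = 1/Ω (conductance is reciprocal resistance),
      = kg⁻¹·m⁻²·s³·A².
  So S⁻¹ = kg·m²·s⁻³·A⁻².
  Combining: Bq⁻¹·A·S⁻¹ = s · A · (kg·m²·s⁻³·A⁻²) = kg·m²·s⁻²·A⁻¹.
Right side:
  S = 1/Ω (conductance is reciprocal resistance),
      = kg⁻¹·m⁻²·s³·A².
  So S⁻¹ = kg·m²·s⁻³·A⁻².
  J = N·m (work = force × distance),
      = kg·m²·s⁻².
  So J⁻¹ = kg⁻¹·m⁻²·s².
  Bq = 1/s = s⁻¹ (activity is decays per second).
  So Bq⁻¹ = s.
  lx = lm/m² (illuminance = luminous flux per area),
      = m⁻²·cd.
  So lx⁻¹ = m²·cd⁻¹.
  N = kg·m/s² = kg·m·s⁻² (force = mass × acceleration).
  Combining: S⁻¹·J⁻¹·Bq⁻¹·m·A·lx⁻¹·N = (kg·m²·s⁻³·A⁻²) · (kg⁻¹·m⁻²·s²) · s · m · A · (m²·cd⁻¹) · (kg·m·s⁻²) = kg·m⁴·s⁻²·A⁻¹·cd⁻¹.
Left is kg·m²·s⁻²·A⁻¹; right is kg·m⁴·s⁻²·A⁻¹·cd⁻¹ — different.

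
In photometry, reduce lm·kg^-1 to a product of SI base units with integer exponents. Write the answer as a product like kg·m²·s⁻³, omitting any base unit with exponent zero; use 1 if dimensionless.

kg⁻¹·cd

lm = cd·sr = cd (luminous flux; sr is dimensionless).
Combining: lm·kg⁻¹ = cd · kg⁻¹ = kg⁻¹·cd.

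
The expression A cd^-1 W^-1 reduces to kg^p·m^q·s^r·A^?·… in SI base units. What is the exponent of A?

1

W = J/s (power = energy per time),
    = kg·m²·s⁻³.
So W⁻¹ = kg⁻¹·m⁻²·s³.
Combining: A·cd⁻¹·W⁻¹ = A · cd⁻¹ · (kg⁻¹·m⁻²·s³) = kg⁻¹·m⁻²·s³·A·cd⁻¹.
The exponent of A is 1.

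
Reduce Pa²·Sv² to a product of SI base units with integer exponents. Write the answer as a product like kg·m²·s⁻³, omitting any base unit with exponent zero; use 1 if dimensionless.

Pa = N/m² (pressure = force per area),
    = kg·m⁻¹·s⁻².
So Pa² = kg²·m⁻²·s⁻⁴.
Sv = J/kg (equivalent dose = energy per mass),
    = m²·s⁻².
So Sv² = m⁴·s⁻⁴.
Combining: Pa²·Sv² = (kg²·m⁻²·s⁻⁴) · (m⁴·s⁻⁴) = kg²·m²·s⁻⁸.

kg²·m²·s⁻⁸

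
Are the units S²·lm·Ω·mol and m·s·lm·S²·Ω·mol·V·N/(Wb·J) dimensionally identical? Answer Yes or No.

Left side:
  S = kg⁻¹·m⁻²·s³·A².
  So S² = kg⁻²·m⁻⁴·s⁶·A⁴.
  lm = cd.
  Ω = kg·m²·s⁻³·A⁻².
  Combining: S²·lm·Ω·mol = (kg⁻²·m⁻⁴·s⁶·A⁴) · cd · (kg·m²·s⁻³·A⁻²) · mol = kg⁻¹·m⁻²·s³·A²·mol·cd.
Right side:
  Wb = V·s (flux: a volt is a weber per second),
      = kg·m²·s⁻²·A⁻¹.
  So Wb⁻¹ = kg⁻¹·m⁻²·s²·A.
  lm = cd·sr = cd (luminous flux; sr is dimensionless).
  S = 1/Ω (conductance is reciprocal resistance),
      = kg⁻¹·m⁻²·s³·A².
  So S² = kg⁻²·m⁻⁴·s⁶·A⁴.
  Ω = V/A (resistance = voltage per current),
      = kg·m²·s⁻³·A⁻².
  J = N·m (work = force × distance),
      = kg·m²·s⁻².
  So J⁻¹ = kg⁻¹·m⁻²·s².
  V = W/A (potential = power per current),
      = kg·m²·s⁻³·A⁻¹.
  N = kg·m/s² = kg·m·s⁻² (force = mass × acceleration).
  Combining: m·s·Wb⁻¹·lm·S²·Ω·J⁻¹·mol·V·N = m · s · (kg⁻¹·m⁻²·s²·A) · cd · (kg⁻²·m⁻⁴·s⁶·A⁴) · (kg·m²·s⁻³·A⁻²) · (kg⁻¹·m⁻²·s²) · mol · (kg·m²·s⁻³·A⁻¹) · (kg·m·s⁻²) = kg⁻¹·m⁻²·s³·A²·mol·cd.
Both reduce to kg⁻¹·m⁻²·s³·A²·mol·cd.

Yes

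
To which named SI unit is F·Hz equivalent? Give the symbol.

S

F = kg⁻¹·m⁻²·s⁴·A².
Hz = s⁻¹.
Combining: F·Hz = (kg⁻¹·m⁻²·s⁴·A²) · s⁻¹ = kg⁻¹·m⁻²·s³·A².
kg⁻¹·m⁻²·s³·A² is the base-SI form of the siemens.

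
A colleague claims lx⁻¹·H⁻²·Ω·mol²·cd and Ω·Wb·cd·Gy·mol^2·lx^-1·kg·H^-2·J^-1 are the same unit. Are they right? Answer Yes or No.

Left side:
  lx = lm/m² (illuminance = luminous flux per area),
      = m⁻²·cd.
  So lx⁻¹ = m²·cd⁻¹.
  H = Wb/A (inductance = flux per current),
      = kg·m²·s⁻²·A⁻².
  So H⁻² = kg⁻²·m⁻⁴·s⁴·A⁴.
  Ω = V/A (resistance = voltage per current),
      = kg·m²·s⁻³·A⁻².
  Combining: lx⁻¹·H⁻²·Ω·mol²·cd = (m²·cd⁻¹) · (kg⁻²·m⁻⁴·s⁴·A⁴) · (kg·m²·s⁻³·A⁻²) · mol² · cd = kg⁻¹·s·A²·mol².
Right side:
  Ω = kg·m²·s⁻³·A⁻².
  Wb = kg·m²·s⁻²·A⁻¹.
  Gy = m²·s⁻².
  lx = m⁻²·cd.
  So lx⁻¹ = m²·cd⁻¹.
  H = kg·m²·s⁻²·A⁻².
  So H⁻² = kg⁻²·m⁻⁴·s⁴·A⁴.
  J = kg·m²·s⁻².
  So J⁻¹ = kg⁻¹·m⁻²·s².
  Combining: Ω·Wb·cd·Gy·mol²·lx⁻¹·kg·H⁻²·J⁻¹ = (kg·m²·s⁻³·A⁻²) · (kg·m²·s⁻²·A⁻¹) · cd · (m²·s⁻²) · mol² · (m²·cd⁻¹) · kg · (kg⁻²·m⁻⁴·s⁴·A⁴) · (kg⁻¹·m⁻²·s²) = m²·s⁻¹·A·mol².
Left is kg⁻¹·s·A²·mol²; right is m²·s⁻¹·A·mol² — different.

No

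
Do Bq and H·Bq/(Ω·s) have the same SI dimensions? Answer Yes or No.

Yes

Left side:
  Bq = s⁻¹.
Right side:
  H = Wb/A (inductance = flux per current),
      = kg·m²·s⁻²·A⁻².
  Bq = 1/s = s⁻¹ (activity is decays per second).
  Ω = V/A (resistance = voltage per current),
      = kg·m²·s⁻³·A⁻².
  So Ω⁻¹ = kg⁻¹·m⁻²·s³·A².
  Combining: H·Bq·Ω⁻¹·s⁻¹ = (kg·m²·s⁻²·A⁻²) · s⁻¹ · (kg⁻¹·m⁻²·s³·A²) · s⁻¹ = s⁻¹.
Both reduce to s⁻¹.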